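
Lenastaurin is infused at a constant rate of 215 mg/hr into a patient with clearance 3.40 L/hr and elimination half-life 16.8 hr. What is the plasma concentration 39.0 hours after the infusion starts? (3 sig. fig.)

50.6 µg/mL

Css = rate / CL = 215 / 3.40 = 63.24 µg/mL
k = ln 2 / 16.8 = 0.04126 hr⁻¹
C(t) = Css (1 − e^(−kt)) = 63.24 × (1 − e^(−1.609)) = 63.24 × 0.7999 ≈ 50.6 µg/mL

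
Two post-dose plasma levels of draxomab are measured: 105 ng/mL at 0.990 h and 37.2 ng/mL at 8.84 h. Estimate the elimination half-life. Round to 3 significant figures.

k = ln(C₁/C₂) / (t₂ − t₁) = ln(105/37.2) / (8.84 − 0.990)
  = 1.038 / 7.850 = 0.1322 h⁻¹
t½ = ln 2 / k = ln 2 / 0.1322 ≈ 5.24 hours

5.24 hours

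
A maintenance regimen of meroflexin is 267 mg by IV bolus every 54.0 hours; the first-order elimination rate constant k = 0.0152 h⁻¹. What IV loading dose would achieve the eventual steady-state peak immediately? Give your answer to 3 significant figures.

Accumulation ratio R = 1 / (1 − e^(−kτ)) = 1 / (1 − e^(−0.01520×54.0)) = 1 / (1 − 0.4401) = 1.786
Loading dose = maintenance dose × R = 267 × 1.786 ≈ 477 mg

477 mg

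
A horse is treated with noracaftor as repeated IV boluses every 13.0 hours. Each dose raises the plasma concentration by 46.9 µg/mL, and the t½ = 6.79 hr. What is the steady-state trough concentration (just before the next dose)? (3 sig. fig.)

16.9 µg/mL

k = ln 2 / 6.79 = 0.1021 hr⁻¹
Fraction remaining after one interval: e^(−kτ) = e^(−0.1021 × 13.0) = 0.2652
R = 1 / (1 − 0.2652) = 1.361
Css,max = 46.9 × 1.361 = 63.83 µg/mL
Css,min = Css,max × e^(−kτ) = 63.83 × 0.2652 ≈ 16.9 µg/mL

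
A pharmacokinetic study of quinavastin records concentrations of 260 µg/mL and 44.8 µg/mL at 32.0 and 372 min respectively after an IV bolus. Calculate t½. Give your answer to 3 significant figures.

134 minutes

k = ln(C₁/C₂) / (t₂ − t₁) = ln(260/44.8) / (372 − 32.0)
  = 1.758 / 340.0 = 0.005172 min⁻¹
t½ = ln 2 / k = ln 2 / 0.005172 ≈ 134 minutes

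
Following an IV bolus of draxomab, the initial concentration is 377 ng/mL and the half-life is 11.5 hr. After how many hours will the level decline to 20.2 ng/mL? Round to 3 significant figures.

48.6 hours

k = ln 2 / 11.5 = 0.06027 hr⁻¹
C(t) = C₀ e^(−kt)  ⇒  t = ln(C₀/C) / k
t = ln(377/20.2) / 0.06027 = 2.927 / 0.06027 ≈ 48.6 hours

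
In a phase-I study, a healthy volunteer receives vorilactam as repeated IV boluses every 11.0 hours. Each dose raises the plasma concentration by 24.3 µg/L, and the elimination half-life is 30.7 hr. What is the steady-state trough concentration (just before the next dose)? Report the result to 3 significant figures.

k = ln 2 / 30.7 = 0.02258 hr⁻¹
Fraction remaining after one interval: e^(−kτ) = e^(−0.02258 × 11.0) = 0.7801
R = 1 / (1 − 0.7801) = 4.547
Css,max = 24.3 × 4.547 = 110.5 µg/L
Css,min = Css,max × e^(−kτ) = 110.5 × 0.7801 ≈ 86.2 µg/L

86.2 µg/L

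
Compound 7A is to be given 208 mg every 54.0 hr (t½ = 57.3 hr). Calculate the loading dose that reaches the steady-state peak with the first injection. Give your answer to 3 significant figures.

k = ln 2 / 57.3 = 0.01210 hr⁻¹
Accumulation ratio R = 1 / (1 − e^(−kτ)) = 1 / (1 − e^(−0.01210×54.0)) = 1 / (1 − 0.5204) = 2.085
Loading dose = maintenance dose × R = 208 × 2.085 ≈ 434 mg

434 mg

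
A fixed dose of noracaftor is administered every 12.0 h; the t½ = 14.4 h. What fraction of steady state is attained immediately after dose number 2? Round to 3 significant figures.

k = ln 2 / 14.4 = 0.04814 h⁻¹
f_n = 1 − e^(−nkτ) = 1 − e^(−2 × 0.04814 × 12.0) = 1 − e^(−1.155) = 1 − 0.3150 ≈ 0.685

0.685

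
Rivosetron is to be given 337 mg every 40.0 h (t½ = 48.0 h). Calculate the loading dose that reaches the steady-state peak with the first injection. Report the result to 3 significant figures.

k = ln 2 / 48.0 = 0.01444 h⁻¹
Accumulation ratio R = 1 / (1 − e^(−kτ)) = 1 / (1 − e^(−0.01444×40.0)) = 1 / (1 − 0.5612) = 2.279
Loading dose = maintenance dose × R = 337 × 2.279 ≈ 768 mg

768 mg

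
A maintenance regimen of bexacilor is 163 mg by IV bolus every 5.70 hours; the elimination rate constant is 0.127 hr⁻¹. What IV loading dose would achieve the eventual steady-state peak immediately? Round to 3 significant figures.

Accumulation ratio R = 1 / (1 − e^(−kτ)) = 1 / (1 − e^(−0.1270×5.70)) = 1 / (1 − 0.4849) = 1.941
Loading dose = maintenance dose × R = 163 × 1.941 ≈ 316 mg

316 mg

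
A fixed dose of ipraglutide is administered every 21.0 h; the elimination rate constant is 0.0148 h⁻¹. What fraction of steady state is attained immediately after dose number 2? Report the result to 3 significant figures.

0.463

f_n = 1 − e^(−nkτ) = 1 − e^(−2 × 0.01480 × 21.0) = 1 − e^(−0.6216) = 1 − 0.5371 ≈ 0.463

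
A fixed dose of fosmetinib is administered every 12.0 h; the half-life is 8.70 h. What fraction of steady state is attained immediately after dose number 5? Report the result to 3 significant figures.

0.992

k = ln 2 / 8.70 = 0.07967 h⁻¹
f_n = 1 − e^(−nkτ) = 1 − e^(−5 × 0.07967 × 12.0) = 1 − e^(−4.780) = 1 − 0.008393 ≈ 0.992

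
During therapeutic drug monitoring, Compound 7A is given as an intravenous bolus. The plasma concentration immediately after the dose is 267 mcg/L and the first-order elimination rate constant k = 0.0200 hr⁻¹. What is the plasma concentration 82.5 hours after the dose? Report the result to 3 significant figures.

51.3 mcg/L

C(t) = C₀ e^(−kt) = 267 × e^(−0.02000 × 82.5) = 267 × e^(−1.650) = 267 × 0.1920 ≈ 51.3 mcg/L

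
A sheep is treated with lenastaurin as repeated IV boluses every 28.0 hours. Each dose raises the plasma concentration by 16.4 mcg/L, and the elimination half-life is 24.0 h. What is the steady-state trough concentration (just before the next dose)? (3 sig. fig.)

k = ln 2 / 24.0 = 0.02888 h⁻¹
Fraction remaining after one interval: e^(−kτ) = e^(−0.02888 × 28.0) = 0.4454
R = 1 / (1 − 0.4454) = 1.803
Css,max = 16.4 × 1.803 = 29.57 mcg/L
Css,min = Css,max × e^(−kτ) = 29.57 × 0.4454 ≈ 13.2 mcg/L

13.2 mcg/L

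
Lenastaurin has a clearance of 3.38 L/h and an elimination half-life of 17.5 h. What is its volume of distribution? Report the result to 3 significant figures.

k = ln 2 / t½ = ln 2 / 17.5 = 0.03961 h⁻¹
V = CL / k = 3.38 / 0.03961 ≈ 85.3 L

85.3 L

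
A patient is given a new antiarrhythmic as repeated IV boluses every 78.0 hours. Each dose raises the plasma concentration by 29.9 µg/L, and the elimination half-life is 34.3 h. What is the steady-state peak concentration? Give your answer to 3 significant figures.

37.7 µg/L

k = ln 2 / 34.3 = 0.02021 h⁻¹
Fraction remaining after one interval: e^(−kτ) = e^(−0.02021 × 78.0) = 0.2067
R = 1 / (1 − 0.2067) = 1.261
Css,max = 29.9 × 1.261 ≈ 37.7 µg/L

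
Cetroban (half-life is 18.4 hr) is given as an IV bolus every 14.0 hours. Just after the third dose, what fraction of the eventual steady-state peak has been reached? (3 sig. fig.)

k = ln 2 / 18.4 = 0.03767 hr⁻¹
f_n = 1 − e^(−nkτ) = 1 − e^(−3 × 0.03767 × 14.0) = 1 − e^(−1.582) = 1 − 0.2055 ≈ 0.794

0.794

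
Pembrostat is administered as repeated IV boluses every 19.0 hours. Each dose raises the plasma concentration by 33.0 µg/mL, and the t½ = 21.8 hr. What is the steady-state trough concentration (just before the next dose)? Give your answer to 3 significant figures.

39.8 µg/mL

k = ln 2 / 21.8 = 0.03180 hr⁻¹
Fraction remaining after one interval: e^(−kτ) = e^(−0.03180 × 19.0) = 0.5466
R = 1 / (1 − 0.5466) = 2.205
Css,max = 33.0 × 2.205 = 72.78 µg/mL
Css,min = Css,max × e^(−kτ) = 72.78 × 0.5466 ≈ 39.8 µg/mL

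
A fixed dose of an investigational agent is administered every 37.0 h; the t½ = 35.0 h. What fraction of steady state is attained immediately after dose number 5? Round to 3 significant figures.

0.974

k = ln 2 / 35.0 = 0.01980 h⁻¹
f_n = 1 − e^(−nkτ) = 1 − e^(−5 × 0.01980 × 37.0) = 1 − e^(−3.664) = 1 − 0.02564 ≈ 0.974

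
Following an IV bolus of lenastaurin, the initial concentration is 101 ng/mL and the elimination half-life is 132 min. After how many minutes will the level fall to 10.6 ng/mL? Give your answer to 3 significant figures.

k = ln 2 / 132 = 0.005251 min⁻¹
C(t) = C₀ e^(−kt)  ⇒  t = ln(C₀/C) / k
t = ln(101/10.6) / 0.005251 = 2.254 / 0.005251 ≈ 429 minutes

429 minutes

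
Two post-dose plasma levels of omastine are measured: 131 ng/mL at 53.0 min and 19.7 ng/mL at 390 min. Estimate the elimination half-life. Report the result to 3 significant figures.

k = ln(C₁/C₂) / (t₂ − t₁) = ln(131/19.7) / (390 − 53.0)
  = 1.895 / 337.0 = 0.005622 min⁻¹
t½ = ln 2 / k = ln 2 / 0.005622 ≈ 123 minutes

123 minutes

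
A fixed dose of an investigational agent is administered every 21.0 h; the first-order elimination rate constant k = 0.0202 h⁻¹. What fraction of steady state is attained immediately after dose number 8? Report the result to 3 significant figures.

f_n = 1 − e^(−nkτ) = 1 − e^(−8 × 0.02020 × 21.0) = 1 − e^(−3.394) = 1 − 0.03359 ≈ 0.966

0.966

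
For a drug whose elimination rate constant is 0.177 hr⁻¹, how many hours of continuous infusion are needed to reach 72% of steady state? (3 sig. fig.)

f = 1 − e^(−kt)  ⇒  t = −ln(1 − f) / k
t = −ln(1 − 0.72) / 0.1770 = 1.273 / 0.1770 ≈ 7.19 hours

7.19 hours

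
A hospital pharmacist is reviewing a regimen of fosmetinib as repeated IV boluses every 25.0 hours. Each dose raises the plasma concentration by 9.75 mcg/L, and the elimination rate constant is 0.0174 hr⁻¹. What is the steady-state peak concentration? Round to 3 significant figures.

27.6 mcg/L

Fraction remaining after one interval: e^(−kτ) = e^(−0.01740 × 25.0) = 0.6473
R = 1 / (1 − 0.6473) = 2.835
Css,max = 9.75 × 2.835 ≈ 27.6 mcg/L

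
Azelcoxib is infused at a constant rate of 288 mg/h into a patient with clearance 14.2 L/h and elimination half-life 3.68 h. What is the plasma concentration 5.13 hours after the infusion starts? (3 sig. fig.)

12.6 µg/mL

Css = rate / CL = 288 / 14.2 = 20.28 µg/mL
k = ln 2 / 3.68 = 0.1884 h⁻¹
C(t) = Css (1 − e^(−kt)) = 20.28 × (1 − e^(−0.9663)) = 20.28 × 0.6195 ≈ 12.6 µg/mL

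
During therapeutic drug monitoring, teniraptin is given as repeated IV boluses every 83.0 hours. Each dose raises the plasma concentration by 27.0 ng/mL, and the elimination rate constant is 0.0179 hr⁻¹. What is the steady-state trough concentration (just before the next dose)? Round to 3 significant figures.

7.90 ng/mL

Fraction remaining after one interval: e^(−kτ) = e^(−0.01790 × 83.0) = 0.2263
R = 1 / (1 − 0.2263) = 1.293
Css,max = 27.0 × 1.293 = 34.90 ng/mL
Css,min = Css,max × e^(−kτ) = 34.90 × 0.2263 ≈ 7.90 ng/mL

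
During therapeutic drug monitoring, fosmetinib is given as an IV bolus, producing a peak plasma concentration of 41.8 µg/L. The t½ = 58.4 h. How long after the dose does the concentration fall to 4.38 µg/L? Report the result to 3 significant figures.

k = ln 2 / 58.4 = 0.01187 h⁻¹
C(t) = C₀ e^(−kt)  ⇒  t = ln(C₀/C) / k
t = ln(41.8/4.38) / 0.01187 = 2.256 / 0.01187 ≈ 190 hours

190 hours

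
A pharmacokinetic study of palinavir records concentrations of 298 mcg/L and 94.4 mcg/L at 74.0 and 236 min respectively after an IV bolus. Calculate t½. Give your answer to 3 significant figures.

k = ln(C₁/C₂) / (t₂ − t₁) = ln(298/94.4) / (236 − 74.0)
  = 1.150 / 162.0 = 0.007096 min⁻¹
t½ = ln 2 / k = ln 2 / 0.007096 ≈ 97.7 minutes

97.7 minutes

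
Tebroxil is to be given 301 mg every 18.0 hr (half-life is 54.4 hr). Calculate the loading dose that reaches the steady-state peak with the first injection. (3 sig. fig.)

k = ln 2 / 54.4 = 0.01274 hr⁻¹
Accumulation ratio R = 1 / (1 − e^(−kτ)) = 1 / (1 − e^(−0.01274×18.0)) = 1 / (1 − 0.7951) = 4.879
Loading dose = maintenance dose × R = 301 × 4.879 ≈ 1470 mg

1470 mg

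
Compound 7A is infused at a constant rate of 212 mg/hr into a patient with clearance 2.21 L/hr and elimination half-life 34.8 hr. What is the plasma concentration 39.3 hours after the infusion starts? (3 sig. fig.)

52.1 µg/mL

Css = rate / CL = 212 / 2.21 = 95.93 µg/mL
k = ln 2 / 34.8 = 0.01992 hr⁻¹
C(t) = Css (1 − e^(−kt)) = 95.93 × (1 − e^(−0.7828)) = 95.93 × 0.5429 ≈ 52.1 µg/mL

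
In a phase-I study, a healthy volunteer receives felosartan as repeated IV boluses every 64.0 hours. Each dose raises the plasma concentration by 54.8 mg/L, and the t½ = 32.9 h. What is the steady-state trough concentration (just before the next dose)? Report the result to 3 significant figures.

19.2 mg/L

k = ln 2 / 32.9 = 0.02107 h⁻¹
Fraction remaining after one interval: e^(−kτ) = e^(−0.02107 × 64.0) = 0.2597
R = 1 / (1 − 0.2597) = 1.351
Css,max = 54.8 × 1.351 = 74.02 mg/L
Css,min = Css,max × e^(−kτ) = 74.02 × 0.2597 ≈ 19.2 mg/L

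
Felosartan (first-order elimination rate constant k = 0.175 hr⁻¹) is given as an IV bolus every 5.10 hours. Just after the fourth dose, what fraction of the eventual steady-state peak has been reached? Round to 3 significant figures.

0.972

f_n = 1 − e^(−nkτ) = 1 − e^(−4 × 0.1750 × 5.10) = 1 − e^(−3.570) = 1 − 0.02816 ≈ 0.972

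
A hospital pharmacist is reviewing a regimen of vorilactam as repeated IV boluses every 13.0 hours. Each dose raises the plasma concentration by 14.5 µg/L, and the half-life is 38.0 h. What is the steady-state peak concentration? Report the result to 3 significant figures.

68.7 µg/L

k = ln 2 / 38.0 = 0.01824 h⁻¹
Fraction remaining after one interval: e^(−kτ) = e^(−0.01824 × 13.0) = 0.7889
R = 1 / (1 − 0.7889) = 4.737
Css,max = 14.5 × 4.737 ≈ 68.7 µg/L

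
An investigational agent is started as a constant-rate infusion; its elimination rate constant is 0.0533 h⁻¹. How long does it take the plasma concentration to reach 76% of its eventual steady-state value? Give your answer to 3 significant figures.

f = 1 − e^(−kt)  ⇒  t = −ln(1 − f) / k
t = −ln(1 − 0.76) / 0.05330 = 1.427 / 0.05330 ≈ 26.8 hours

26.8 hours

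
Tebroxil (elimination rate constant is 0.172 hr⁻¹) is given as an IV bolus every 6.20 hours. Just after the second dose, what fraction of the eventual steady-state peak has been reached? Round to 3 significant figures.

f_n = 1 − e^(−nkτ) = 1 − e^(−2 × 0.1720 × 6.20) = 1 − e^(−2.133) = 1 − 0.1185 ≈ 0.881

0.881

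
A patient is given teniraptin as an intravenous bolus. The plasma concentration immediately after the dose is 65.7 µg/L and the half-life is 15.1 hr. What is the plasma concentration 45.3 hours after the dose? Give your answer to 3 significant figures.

k = ln 2 / 15.1 = 0.04590 hr⁻¹
45.3 hr is 3.000 half-lives, so C = 65.7 × (1/2)^3.000 = 65.7 × 0.1250 ≈ 8.21 µg/L

8.21 µg/L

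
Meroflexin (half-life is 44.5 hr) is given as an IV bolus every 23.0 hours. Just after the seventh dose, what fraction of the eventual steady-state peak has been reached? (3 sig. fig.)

k = ln 2 / 44.5 = 0.01558 hr⁻¹
f_n = 1 − e^(−nkτ) = 1 − e^(−7 × 0.01558 × 23.0) = 1 − e^(−2.508) = 1 − 0.08145 ≈ 0.919

0.919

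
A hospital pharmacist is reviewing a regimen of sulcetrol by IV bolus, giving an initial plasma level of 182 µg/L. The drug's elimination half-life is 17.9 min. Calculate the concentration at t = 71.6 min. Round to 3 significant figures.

k = ln 2 / 17.9 = 0.03872 min⁻¹
C(t) = C₀ e^(−kt) = 182 × e^(−0.03872 × 71.6) = 182 × e^(−2.773) = 182 × 0.06250 ≈ 11.4 µg/L

11.4 µg/L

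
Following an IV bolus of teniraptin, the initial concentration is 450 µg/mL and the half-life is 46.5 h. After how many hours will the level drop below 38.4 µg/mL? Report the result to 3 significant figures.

k = ln 2 / 46.5 = 0.01491 h⁻¹
C(t) = C₀ e^(−kt)  ⇒  t = ln(C₀/C) / k
t = ln(450/38.4) / 0.01491 = 2.461 / 0.01491 ≈ 165 hours

165 hours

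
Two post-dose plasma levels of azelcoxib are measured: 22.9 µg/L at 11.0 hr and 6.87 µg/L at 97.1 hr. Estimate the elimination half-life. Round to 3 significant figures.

49.6 hours

k = ln(C₁/C₂) / (t₂ − t₁) = ln(22.9/6.87) / (97.1 − 11.0)
  = 1.204 / 86.10 = 0.01398 hr⁻¹
t½ = ln 2 / k = ln 2 / 0.01398 ≈ 49.6 hours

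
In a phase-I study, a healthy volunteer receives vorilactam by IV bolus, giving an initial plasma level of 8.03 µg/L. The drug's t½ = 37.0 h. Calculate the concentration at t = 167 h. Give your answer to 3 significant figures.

0.352 µg/L

k = ln 2 / 37.0 = 0.01873 h⁻¹
C(t) = C₀ e^(−kt) = 8.03 × e^(−0.01873 × 167) = 8.03 × e^(−3.129) = 8.03 × 0.04378 ≈ 0.352 µg/L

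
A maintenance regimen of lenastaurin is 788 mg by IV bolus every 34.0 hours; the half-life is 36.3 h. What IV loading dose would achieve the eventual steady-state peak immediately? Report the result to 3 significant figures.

k = ln 2 / 36.3 = 0.01909 h⁻¹
Accumulation ratio R = 1 / (1 − e^(−kτ)) = 1 / (1 − e^(−0.01909×34.0)) = 1 / (1 − 0.5224) = 2.094
Loading dose = maintenance dose × R = 788 × 2.094 ≈ 1650 mg

1650 mg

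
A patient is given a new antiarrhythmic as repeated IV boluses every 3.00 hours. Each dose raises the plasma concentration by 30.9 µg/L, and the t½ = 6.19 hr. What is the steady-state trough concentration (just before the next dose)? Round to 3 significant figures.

77.4 µg/L

k = ln 2 / 6.19 = 0.1120 hr⁻¹
Fraction remaining after one interval: e^(−kτ) = e^(−0.1120 × 3.00) = 0.7147
R = 1 / (1 − 0.7147) = 3.505
Css,max = 30.9 × 3.505 = 108.3 µg/L
Css,min = Css,max × e^(−kτ) = 108.3 × 0.7147 ≈ 77.4 µg/L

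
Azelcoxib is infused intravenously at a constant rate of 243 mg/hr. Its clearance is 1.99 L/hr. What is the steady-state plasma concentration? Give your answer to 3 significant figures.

Css = infusion rate / CL = 243 / 1.99 ≈ 122 µg/mL

122 µg/mL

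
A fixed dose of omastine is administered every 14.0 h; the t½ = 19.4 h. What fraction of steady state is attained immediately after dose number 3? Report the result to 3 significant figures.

0.777

k = ln 2 / 19.4 = 0.03573 h⁻¹
f_n = 1 − e^(−nkτ) = 1 − e^(−3 × 0.03573 × 14.0) = 1 − e^(−1.501) = 1 − 0.2230 ≈ 0.777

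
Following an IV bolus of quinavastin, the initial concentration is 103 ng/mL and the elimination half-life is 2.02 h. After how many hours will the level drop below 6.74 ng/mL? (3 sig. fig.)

7.95 hours

k = ln 2 / 2.02 = 0.3431 h⁻¹
C(t) = C₀ e^(−kt)  ⇒  t = ln(C₀/C) / k
t = ln(103/6.74) / 0.3431 = 2.727 / 0.3431 ≈ 7.95 hours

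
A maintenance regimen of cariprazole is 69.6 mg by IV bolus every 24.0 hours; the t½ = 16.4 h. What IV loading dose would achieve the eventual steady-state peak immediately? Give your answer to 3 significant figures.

109 mg

k = ln 2 / 16.4 = 0.04227 h⁻¹
Accumulation ratio R = 1 / (1 − e^(−kτ)) = 1 / (1 − e^(−0.04227×24.0)) = 1 / (1 − 0.3626) = 1.569
Loading dose = maintenance dose × R = 69.6 × 1.569 ≈ 109 mg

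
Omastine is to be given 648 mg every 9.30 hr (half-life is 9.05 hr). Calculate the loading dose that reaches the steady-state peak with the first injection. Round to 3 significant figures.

k = ln 2 / 9.05 = 0.07659 hr⁻¹
Accumulation ratio R = 1 / (1 − e^(−kτ)) = 1 / (1 − e^(−0.07659×9.30)) = 1 / (1 − 0.4905) = 1.963
Loading dose = maintenance dose × R = 648 × 1.963 ≈ 1270 mg

1270 mg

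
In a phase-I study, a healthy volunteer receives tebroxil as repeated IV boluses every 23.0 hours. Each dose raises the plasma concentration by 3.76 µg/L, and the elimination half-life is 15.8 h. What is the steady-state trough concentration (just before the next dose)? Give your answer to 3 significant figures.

k = ln 2 / 15.8 = 0.04387 h⁻¹
Fraction remaining after one interval: e^(−kτ) = e^(−0.04387 × 23.0) = 0.3646
R = 1 / (1 − 0.3646) = 1.574
Css,max = 3.76 × 1.574 = 5.917 µg/L
Css,min = Css,max × e^(−kτ) = 5.917 × 0.3646 ≈ 2.16 µg/L

2.16 µg/L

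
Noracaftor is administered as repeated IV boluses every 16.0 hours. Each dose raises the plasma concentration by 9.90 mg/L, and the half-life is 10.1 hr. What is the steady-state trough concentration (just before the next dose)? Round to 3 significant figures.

k = ln 2 / 10.1 = 0.06863 hr⁻¹
Fraction remaining after one interval: e^(−kτ) = e^(−0.06863 × 16.0) = 0.3335
R = 1 / (1 − 0.3335) = 1.500
Css,max = 9.90 × 1.500 = 14.85 mg/L
Css,min = Css,max × e^(−kτ) = 14.85 × 0.3335 ≈ 4.95 mg/L

4.95 mg/L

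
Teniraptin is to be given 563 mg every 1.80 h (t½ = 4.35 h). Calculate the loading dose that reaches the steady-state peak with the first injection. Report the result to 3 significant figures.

k = ln 2 / 4.35 = 0.1593 h⁻¹
Accumulation ratio R = 1 / (1 − e^(−kτ)) = 1 / (1 − e^(−0.1593×1.80)) = 1 / (1 − 0.7506) = 4.010
Loading dose = maintenance dose × R = 563 × 4.010 ≈ 2260 mg

2260 mg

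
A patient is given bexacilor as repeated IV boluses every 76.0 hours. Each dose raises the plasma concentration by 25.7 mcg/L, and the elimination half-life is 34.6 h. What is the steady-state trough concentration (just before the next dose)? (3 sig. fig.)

7.17 mcg/L

k = ln 2 / 34.6 = 0.02003 h⁻¹
Fraction remaining after one interval: e^(−kτ) = e^(−0.02003 × 76.0) = 0.2182
R = 1 / (1 − 0.2182) = 1.279
Css,max = 25.7 × 1.279 = 32.87 mcg/L
Css,min = Css,max × e^(−kτ) = 32.87 × 0.2182 ≈ 7.17 mcg/L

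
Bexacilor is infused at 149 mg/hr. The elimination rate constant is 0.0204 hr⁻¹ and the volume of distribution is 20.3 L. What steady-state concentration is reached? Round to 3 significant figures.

360 mg/L

CL = k · V = 0.0204 × 20.3 = 0.4141 L/hr
Css = rate / CL = 149 / 0.4141 ≈ 360 mg/L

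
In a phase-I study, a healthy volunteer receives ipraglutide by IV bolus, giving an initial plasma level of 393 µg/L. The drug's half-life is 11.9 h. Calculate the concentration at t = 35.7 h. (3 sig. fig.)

k = ln 2 / 11.9 = 0.05825 h⁻¹
C(t) = C₀ e^(−kt) = 393 × e^(−0.05825 × 35.7) = 393 × e^(−2.079) = 393 × 0.1250 ≈ 49.1 µg/L

49.1 µg/L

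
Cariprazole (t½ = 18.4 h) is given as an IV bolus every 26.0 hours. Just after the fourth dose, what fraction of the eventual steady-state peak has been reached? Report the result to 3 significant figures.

k = ln 2 / 18.4 = 0.03767 h⁻¹
f_n = 1 − e^(−nkτ) = 1 − e^(−4 × 0.03767 × 26.0) = 1 − e^(−3.918) = 1 − 0.01989 ≈ 0.980

0.980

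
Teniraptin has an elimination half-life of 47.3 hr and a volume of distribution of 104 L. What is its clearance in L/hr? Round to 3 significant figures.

k = ln 2 / t½ = ln 2 / 47.3 = 0.01465 hr⁻¹
CL = k · V = 0.01465 × 104 ≈ 1.52 L/hr

1.52 L/hr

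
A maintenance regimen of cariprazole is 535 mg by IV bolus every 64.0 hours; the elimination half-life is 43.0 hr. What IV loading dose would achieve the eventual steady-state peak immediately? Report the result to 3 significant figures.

831 mg

k = ln 2 / 43.0 = 0.01612 hr⁻¹
Accumulation ratio R = 1 / (1 − e^(−kτ)) = 1 / (1 − e^(−0.01612×64.0)) = 1 / (1 − 0.3564) = 1.554
Loading dose = maintenance dose × R = 535 × 1.554 ≈ 831 mg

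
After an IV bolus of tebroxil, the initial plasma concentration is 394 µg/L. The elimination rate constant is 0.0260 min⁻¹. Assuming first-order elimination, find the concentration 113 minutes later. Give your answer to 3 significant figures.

C(t) = C₀ e^(−kt) = 394 × e^(−0.02600 × 113) = 394 × e^(−2.938) = 394 × 0.05297 ≈ 20.9 µg/L

20.9 µg/L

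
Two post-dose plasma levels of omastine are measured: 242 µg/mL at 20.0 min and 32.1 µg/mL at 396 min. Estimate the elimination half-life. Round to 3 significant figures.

k = ln(C₁/C₂) / (t₂ − t₁) = ln(242/32.1) / (396 − 20.0)
  = 2.020 / 376.0 = 0.005373 min⁻¹
t½ = ln 2 / k = ln 2 / 0.005373 ≈ 129 minutes

129 minutes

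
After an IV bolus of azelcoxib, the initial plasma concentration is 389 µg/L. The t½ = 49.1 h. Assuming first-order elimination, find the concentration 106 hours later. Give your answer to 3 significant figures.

87.1 µg/L

k = ln 2 / 49.1 = 0.01412 h⁻¹
106 h is 2.159 half-lives, so C = 389 × (1/2)^2.159 = 389 × 0.2239 ≈ 87.1 µg/L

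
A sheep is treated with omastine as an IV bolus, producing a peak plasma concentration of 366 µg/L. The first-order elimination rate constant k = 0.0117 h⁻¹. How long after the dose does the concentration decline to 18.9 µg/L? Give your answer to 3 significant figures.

C(t) = C₀ e^(−kt)  ⇒  t = ln(C₀/C) / k
t = ln(366/18.9) / 0.01170 = 2.963 / 0.01170 ≈ 253 hours

253 hours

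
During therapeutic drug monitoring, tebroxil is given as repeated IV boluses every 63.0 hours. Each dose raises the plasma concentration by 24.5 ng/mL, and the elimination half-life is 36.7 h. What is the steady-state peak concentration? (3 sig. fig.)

k = ln 2 / 36.7 = 0.01889 h⁻¹
Fraction remaining after one interval: e^(−kτ) = e^(−0.01889 × 63.0) = 0.3043
R = 1 / (1 − 0.3043) = 1.437
Css,max = 24.5 × 1.437 ≈ 35.2 ng/mL

35.2 ng/mL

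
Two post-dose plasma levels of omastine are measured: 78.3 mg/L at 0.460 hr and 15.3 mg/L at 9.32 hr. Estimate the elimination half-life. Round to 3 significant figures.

3.76 hours

k = ln(C₁/C₂) / (t₂ − t₁) = ln(78.3/15.3) / (9.32 − 0.460)
  = 1.633 / 8.860 = 0.1843 hr⁻¹
t½ = ln 2 / k = ln 2 / 0.1843 ≈ 3.76 hours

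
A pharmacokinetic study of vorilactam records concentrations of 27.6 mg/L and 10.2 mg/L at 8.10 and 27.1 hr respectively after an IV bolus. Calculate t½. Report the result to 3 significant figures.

13.2 hours

k = ln(C₁/C₂) / (t₂ − t₁) = ln(27.6/10.2) / (27.1 − 8.10)
  = 0.9954 / 19.00 = 0.05239 hr⁻¹
t½ = ln 2 / k = ln 2 / 0.05239 ≈ 13.2 hours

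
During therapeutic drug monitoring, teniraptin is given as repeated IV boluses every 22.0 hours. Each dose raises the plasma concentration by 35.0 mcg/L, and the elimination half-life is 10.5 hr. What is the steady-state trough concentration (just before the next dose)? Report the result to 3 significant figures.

10.7 mcg/L

k = ln 2 / 10.5 = 0.06601 hr⁻¹
Fraction remaining after one interval: e^(−kτ) = e^(−0.06601 × 22.0) = 0.2340
R = 1 / (1 − 0.2340) = 1.306
Css,max = 35.0 × 1.306 = 45.69 mcg/L
Css,min = Css,max × e^(−kτ) = 45.69 × 0.2340 ≈ 10.7 mcg/L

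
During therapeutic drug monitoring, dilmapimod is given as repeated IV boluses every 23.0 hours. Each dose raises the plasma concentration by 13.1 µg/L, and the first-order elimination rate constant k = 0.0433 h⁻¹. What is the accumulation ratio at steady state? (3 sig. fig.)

Fraction remaining after one interval: e^(−kτ) = e^(−0.04330 × 23.0) = 0.3694
R = 1 / (1 − 0.3694) = 1 / 0.6306 ≈ 1.59

1.59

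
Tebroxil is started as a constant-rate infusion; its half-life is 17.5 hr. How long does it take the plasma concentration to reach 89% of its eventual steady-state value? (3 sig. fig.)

55.7 hours

k = ln 2 / 17.5 = 0.03961 hr⁻¹
f = 1 − e^(−kt)  ⇒  t = −ln(1 − f) / k
t = −ln(1 − 0.89) / 0.03961 = 2.207 / 0.03961 ≈ 55.7 hours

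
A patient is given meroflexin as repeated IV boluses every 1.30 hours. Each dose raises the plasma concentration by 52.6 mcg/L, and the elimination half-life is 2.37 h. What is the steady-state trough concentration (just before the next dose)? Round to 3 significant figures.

k = ln 2 / 2.37 = 0.2925 h⁻¹
Fraction remaining after one interval: e^(−kτ) = e^(−0.2925 × 1.30) = 0.6837
R = 1 / (1 − 0.6837) = 3.162
Css,max = 52.6 × 3.162 = 166.3 mcg/L
Css,min = Css,max × e^(−kτ) = 166.3 × 0.6837 ≈ 114 mcg/L

114 mcg/L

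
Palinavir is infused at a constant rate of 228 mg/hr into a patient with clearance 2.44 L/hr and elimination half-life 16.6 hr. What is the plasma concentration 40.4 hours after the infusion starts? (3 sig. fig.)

76.1 µg/mL

Css = rate / CL = 228 / 2.44 = 93.44 µg/mL
k = ln 2 / 16.6 = 0.04176 hr⁻¹
C(t) = Css (1 − e^(−kt)) = 93.44 × (1 − e^(−1.687)) = 93.44 × 0.8149 ≈ 76.1 µg/mL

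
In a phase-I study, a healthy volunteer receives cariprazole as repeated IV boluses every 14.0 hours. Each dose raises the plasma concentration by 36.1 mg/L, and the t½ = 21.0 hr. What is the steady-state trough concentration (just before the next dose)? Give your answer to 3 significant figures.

61.5 mg/L

k = ln 2 / 21.0 = 0.03301 hr⁻¹
Fraction remaining after one interval: e^(−kτ) = e^(−0.03301 × 14.0) = 0.6300
R = 1 / (1 − 0.6300) = 2.702
Css,max = 36.1 × 2.702 = 97.56 mg/L
Css,min = Css,max × e^(−kτ) = 97.56 × 0.6300 ≈ 61.5 mg/L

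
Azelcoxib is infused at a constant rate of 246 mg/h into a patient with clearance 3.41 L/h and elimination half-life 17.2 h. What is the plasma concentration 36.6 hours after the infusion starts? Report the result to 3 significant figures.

Css = rate / CL = 246 / 3.41 = 72.14 mg/L
k = ln 2 / 17.2 = 0.04030 h⁻¹
C(t) = Css (1 − e^(−kt)) = 72.14 × (1 − e^(−1.475)) = 72.14 × 0.7712 ≈ 55.6 mg/L

55.6 mg/L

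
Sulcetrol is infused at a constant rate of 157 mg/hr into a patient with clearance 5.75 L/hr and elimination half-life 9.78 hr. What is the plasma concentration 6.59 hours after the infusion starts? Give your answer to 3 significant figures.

Css = rate / CL = 157 / 5.75 = 27.30 µg/mL
k = ln 2 / 9.78 = 0.07087 hr⁻¹
C(t) = Css (1 − e^(−kt)) = 27.30 × (1 − e^(−0.4671)) = 27.30 × 0.3732 ≈ 10.2 µg/mL

10.2 µg/mL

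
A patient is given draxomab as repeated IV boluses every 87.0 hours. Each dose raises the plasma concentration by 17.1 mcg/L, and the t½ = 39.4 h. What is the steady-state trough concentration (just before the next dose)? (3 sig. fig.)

4.72 mcg/L

k = ln 2 / 39.4 = 0.01759 h⁻¹
Fraction remaining after one interval: e^(−kτ) = e^(−0.01759 × 87.0) = 0.2164
R = 1 / (1 − 0.2164) = 1.276
Css,max = 17.1 × 1.276 = 21.82 mcg/L
Css,min = Css,max × e^(−kτ) = 21.82 × 0.2164 ≈ 4.72 mcg/L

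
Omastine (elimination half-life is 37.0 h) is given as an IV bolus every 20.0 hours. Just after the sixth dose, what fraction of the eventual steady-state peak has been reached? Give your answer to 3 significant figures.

0.894

k = ln 2 / 37.0 = 0.01873 h⁻¹
f_n = 1 − e^(−nkτ) = 1 − e^(−6 × 0.01873 × 20.0) = 1 − e^(−2.248) = 1 − 0.1056 ≈ 0.894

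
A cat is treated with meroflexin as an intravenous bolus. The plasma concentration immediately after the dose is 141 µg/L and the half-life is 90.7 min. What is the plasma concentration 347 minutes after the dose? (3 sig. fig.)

9.94 µg/L

k = ln 2 / 90.7 = 0.007642 min⁻¹
347 min is 3.826 half-lives, so C = 141 × (1/2)^3.826 = 141 × 0.07052 ≈ 9.94 µg/L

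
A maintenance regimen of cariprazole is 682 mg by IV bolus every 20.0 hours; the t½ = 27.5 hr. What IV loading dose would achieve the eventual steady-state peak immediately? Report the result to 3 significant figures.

k = ln 2 / 27.5 = 0.02521 hr⁻¹
Accumulation ratio R = 1 / (1 − e^(−kτ)) = 1 / (1 − e^(−0.02521×20.0)) = 1 / (1 − 0.6040) = 2.526
Loading dose = maintenance dose × R = 682 × 2.526 ≈ 1720 mg

1720 mg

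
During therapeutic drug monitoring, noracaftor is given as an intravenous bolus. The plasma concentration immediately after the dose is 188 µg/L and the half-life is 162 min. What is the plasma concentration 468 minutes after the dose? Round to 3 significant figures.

k = ln 2 / 162 = 0.004279 min⁻¹
C(t) = C₀ e^(−kt) = 188 × e^(−0.004279 × 468) = 188 × e^(−2.002) = 188 × 0.1350 ≈ 25.4 µg/L

25.4 µg/L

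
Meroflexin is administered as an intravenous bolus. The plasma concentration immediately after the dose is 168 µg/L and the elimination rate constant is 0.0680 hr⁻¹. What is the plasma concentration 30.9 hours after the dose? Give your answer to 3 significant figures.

C(t) = C₀ e^(−kt) = 168 × e^(−0.06800 × 30.9) = 168 × e^(−2.101) = 168 × 0.1223 ≈ 20.5 µg/L

20.5 µg/L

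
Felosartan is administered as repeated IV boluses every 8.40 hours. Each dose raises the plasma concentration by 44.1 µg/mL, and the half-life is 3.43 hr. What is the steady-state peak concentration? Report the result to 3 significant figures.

k = ln 2 / 3.43 = 0.2021 hr⁻¹
Fraction remaining after one interval: e^(−kτ) = e^(−0.2021 × 8.40) = 0.1831
R = 1 / (1 − 0.1831) = 1.224
Css,max = 44.1 × 1.224 ≈ 54.0 µg/mL

54.0 µg/mL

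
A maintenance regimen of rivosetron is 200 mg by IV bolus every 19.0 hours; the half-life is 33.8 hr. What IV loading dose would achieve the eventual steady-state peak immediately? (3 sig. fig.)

k = ln 2 / 33.8 = 0.02051 hr⁻¹
Accumulation ratio R = 1 / (1 − e^(−kτ)) = 1 / (1 − e^(−0.02051×19.0)) = 1 / (1 − 0.6773) = 3.099
Loading dose = maintenance dose × R = 200 × 3.099 ≈ 620 mg

620 mg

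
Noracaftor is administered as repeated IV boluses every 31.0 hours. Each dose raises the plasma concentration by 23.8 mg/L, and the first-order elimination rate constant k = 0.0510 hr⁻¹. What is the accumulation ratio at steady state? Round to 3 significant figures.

Fraction remaining after one interval: e^(−kτ) = e^(−0.05100 × 31.0) = 0.2058
R = 1 / (1 − 0.2058) = 1 / 0.7942 ≈ 1.26

1.26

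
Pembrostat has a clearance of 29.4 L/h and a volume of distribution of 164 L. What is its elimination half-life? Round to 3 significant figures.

3.87 hours

k = CL / V = 29.4 / 164 = 0.1793 h⁻¹
t½ = ln 2 / k = ln 2 / 0.1793 ≈ 3.87 hours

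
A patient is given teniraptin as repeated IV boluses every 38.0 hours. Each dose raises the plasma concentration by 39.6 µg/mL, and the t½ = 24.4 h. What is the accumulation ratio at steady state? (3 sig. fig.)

1.51

k = ln 2 / 24.4 = 0.02841 h⁻¹
Fraction remaining after one interval: e^(−kτ) = e^(−0.02841 × 38.0) = 0.3398
R = 1 / (1 − 0.3398) = 1 / 0.6602 ≈ 1.51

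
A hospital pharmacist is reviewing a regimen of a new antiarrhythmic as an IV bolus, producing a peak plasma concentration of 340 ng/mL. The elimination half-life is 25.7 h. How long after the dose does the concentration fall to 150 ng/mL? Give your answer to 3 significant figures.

30.3 hours

k = ln 2 / 25.7 = 0.02697 h⁻¹
C(t) = C₀ e^(−kt)  ⇒  t = ln(C₀/C) / k
t = ln(340/150) / 0.02697 = 0.8183 / 0.02697 ≈ 30.3 hours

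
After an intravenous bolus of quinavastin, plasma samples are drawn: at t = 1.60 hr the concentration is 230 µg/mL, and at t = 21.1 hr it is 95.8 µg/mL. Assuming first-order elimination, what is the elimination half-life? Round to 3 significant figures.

k = ln(C₁/C₂) / (t₂ − t₁) = ln(230/95.8) / (21.1 − 1.60)
  = 0.8758 / 19.50 = 0.04491 hr⁻¹
t½ = ln 2 / k = ln 2 / 0.04491 ≈ 15.4 hours

15.4 hours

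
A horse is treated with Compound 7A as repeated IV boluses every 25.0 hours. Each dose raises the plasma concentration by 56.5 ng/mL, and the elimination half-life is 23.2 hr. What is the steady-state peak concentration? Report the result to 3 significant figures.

k = ln 2 / 23.2 = 0.02988 hr⁻¹
Fraction remaining after one interval: e^(−kτ) = e^(−0.02988 × 25.0) = 0.4738
R = 1 / (1 − 0.4738) = 1.900
Css,max = 56.5 × 1.900 ≈ 107 ng/mL

107 ng/mL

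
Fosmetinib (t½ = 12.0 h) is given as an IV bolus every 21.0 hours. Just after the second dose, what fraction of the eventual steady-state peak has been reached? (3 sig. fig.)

k = ln 2 / 12.0 = 0.05776 h⁻¹
f_n = 1 − e^(−nkτ) = 1 − e^(−2 × 0.05776 × 21.0) = 1 − e^(−2.426) = 1 − 0.08839 ≈ 0.912

0.912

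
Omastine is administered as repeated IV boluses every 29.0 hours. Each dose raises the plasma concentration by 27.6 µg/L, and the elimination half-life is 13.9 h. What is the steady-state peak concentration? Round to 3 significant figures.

k = ln 2 / 13.9 = 0.04987 h⁻¹
Fraction remaining after one interval: e^(−kτ) = e^(−0.04987 × 29.0) = 0.2355
R = 1 / (1 − 0.2355) = 1.308
Css,max = 27.6 × 1.308 ≈ 36.1 µg/L

36.1 µg/L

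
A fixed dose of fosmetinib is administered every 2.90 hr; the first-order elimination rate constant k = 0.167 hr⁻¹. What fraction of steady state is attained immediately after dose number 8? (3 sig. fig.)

0.979

f_n = 1 − e^(−nkτ) = 1 − e^(−8 × 0.1670 × 2.90) = 1 − e^(−3.874) = 1 − 0.02077 ≈ 0.979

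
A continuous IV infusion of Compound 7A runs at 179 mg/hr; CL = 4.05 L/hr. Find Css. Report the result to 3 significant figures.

44.2 mg/L

Css = infusion rate / CL = 179 / 4.05 ≈ 44.2 mg/L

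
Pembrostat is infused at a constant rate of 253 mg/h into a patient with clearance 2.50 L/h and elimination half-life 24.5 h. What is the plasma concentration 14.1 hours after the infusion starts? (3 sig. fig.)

Css = rate / CL = 253 / 2.50 = 101.2 mg/L
k = ln 2 / 24.5 = 0.02829 h⁻¹
C(t) = Css (1 − e^(−kt)) = 101.2 × (1 − e^(−0.3989)) = 101.2 × 0.3290 ≈ 33.3 mg/L

33.3 mg/L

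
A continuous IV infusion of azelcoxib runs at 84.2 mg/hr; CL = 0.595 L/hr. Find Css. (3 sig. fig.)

Css = infusion rate / CL = 84.2 / 0.595 ≈ 142 mg/L

142 mg/L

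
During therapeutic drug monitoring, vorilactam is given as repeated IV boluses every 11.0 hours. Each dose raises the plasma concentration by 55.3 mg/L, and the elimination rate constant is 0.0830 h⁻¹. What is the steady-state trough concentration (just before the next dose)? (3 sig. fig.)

37.1 mg/L

Fraction remaining after one interval: e^(−kτ) = e^(−0.08300 × 11.0) = 0.4013
R = 1 / (1 − 0.4013) = 1.670
Css,max = 55.3 × 1.670 = 92.37 mg/L
Css,min = Css,max × e^(−kτ) = 92.37 × 0.4013 ≈ 37.1 mg/L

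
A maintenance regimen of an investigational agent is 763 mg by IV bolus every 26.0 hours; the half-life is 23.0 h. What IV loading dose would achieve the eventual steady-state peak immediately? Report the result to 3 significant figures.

k = ln 2 / 23.0 = 0.03014 h⁻¹
Accumulation ratio R = 1 / (1 − e^(−kτ)) = 1 / (1 − e^(−0.03014×26.0)) = 1 / (1 − 0.4568) = 1.841
Loading dose = maintenance dose × R = 763 × 1.841 ≈ 1400 mg

1400 mg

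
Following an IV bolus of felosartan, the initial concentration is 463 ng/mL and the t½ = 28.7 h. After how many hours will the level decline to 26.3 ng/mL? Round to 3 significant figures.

k = ln 2 / 28.7 = 0.02415 h⁻¹
C(t) = C₀ e^(−kt)  ⇒  t = ln(C₀/C) / k
t = ln(463/26.3) / 0.02415 = 2.868 / 0.02415 ≈ 119 hours

119 hours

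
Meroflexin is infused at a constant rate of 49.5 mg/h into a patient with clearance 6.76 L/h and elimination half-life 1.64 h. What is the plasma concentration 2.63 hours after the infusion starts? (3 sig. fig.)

Css = rate / CL = 49.5 / 6.76 = 7.322 µg/mL
k = ln 2 / 1.64 = 0.4227 h⁻¹
C(t) = Css (1 − e^(−kt)) = 7.322 × (1 − e^(−1.112)) = 7.322 × 0.6710 ≈ 4.91 µg/mL

4.91 µg/mL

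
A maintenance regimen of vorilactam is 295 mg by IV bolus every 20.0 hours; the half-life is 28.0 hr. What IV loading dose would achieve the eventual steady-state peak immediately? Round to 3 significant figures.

755 mg

k = ln 2 / 28.0 = 0.02476 hr⁻¹
Accumulation ratio R = 1 / (1 − e^(−kτ)) = 1 / (1 − e^(−0.02476×20.0)) = 1 / (1 − 0.6095) = 2.561
Loading dose = maintenance dose × R = 295 × 2.561 ≈ 755 mg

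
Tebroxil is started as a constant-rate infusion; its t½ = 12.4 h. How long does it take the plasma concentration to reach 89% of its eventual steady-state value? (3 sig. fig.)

39.5 hours

k = ln 2 / 12.4 = 0.05590 h⁻¹
f = 1 − e^(−kt)  ⇒  t = −ln(1 − f) / k
t = −ln(1 − 0.89) / 0.05590 = 2.207 / 0.05590 ≈ 39.5 hours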